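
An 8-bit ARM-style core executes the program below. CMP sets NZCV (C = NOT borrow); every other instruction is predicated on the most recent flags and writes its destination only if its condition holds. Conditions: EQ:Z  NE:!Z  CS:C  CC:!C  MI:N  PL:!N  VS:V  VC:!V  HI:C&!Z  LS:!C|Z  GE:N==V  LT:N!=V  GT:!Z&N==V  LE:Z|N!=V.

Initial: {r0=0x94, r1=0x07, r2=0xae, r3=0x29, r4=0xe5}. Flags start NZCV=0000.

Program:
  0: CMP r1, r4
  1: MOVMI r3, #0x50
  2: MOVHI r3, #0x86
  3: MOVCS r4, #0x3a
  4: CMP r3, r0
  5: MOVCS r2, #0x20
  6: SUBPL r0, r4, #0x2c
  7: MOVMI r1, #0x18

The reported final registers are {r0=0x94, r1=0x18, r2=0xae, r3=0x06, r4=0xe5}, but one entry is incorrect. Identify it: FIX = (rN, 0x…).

[0] flags=0000 → (cmp)
[1] flags=0000 MI?F → skip
[2] flags=0000 HI?F → skip
[3] flags=0000 CS?F → skip
[4] flags=1001 → (cmp)
[5] flags=1001 CS?F → skip
[6] flags=1001 PL?F → skip
[7] flags=1001 MI?T → r1=0x18

FIX = (r3, 0x29)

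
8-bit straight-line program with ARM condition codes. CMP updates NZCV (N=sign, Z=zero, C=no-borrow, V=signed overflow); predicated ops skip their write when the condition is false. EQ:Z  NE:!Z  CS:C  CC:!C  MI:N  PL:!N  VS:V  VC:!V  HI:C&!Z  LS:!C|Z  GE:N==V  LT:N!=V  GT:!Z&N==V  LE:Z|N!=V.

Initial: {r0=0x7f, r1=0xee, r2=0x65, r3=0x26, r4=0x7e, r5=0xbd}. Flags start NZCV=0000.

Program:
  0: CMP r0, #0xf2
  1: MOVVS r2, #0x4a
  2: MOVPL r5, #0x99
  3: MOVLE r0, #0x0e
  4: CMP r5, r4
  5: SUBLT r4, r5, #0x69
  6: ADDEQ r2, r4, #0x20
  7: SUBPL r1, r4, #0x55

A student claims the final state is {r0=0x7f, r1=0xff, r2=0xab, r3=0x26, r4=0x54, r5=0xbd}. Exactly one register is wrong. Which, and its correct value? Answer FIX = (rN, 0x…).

0: ✓ CMP  NZCV=1001
1: ✓ MOVVS  r2←0x4a
2: · MOVPL
3: · MOVLE
4: ✓ CMP  NZCV=0011
5: ✓ SUBLT  r4←0x54
6: · ADDEQ
7: ✓ SUBPL  r1←0xff

FIX = (r2, 0x4a)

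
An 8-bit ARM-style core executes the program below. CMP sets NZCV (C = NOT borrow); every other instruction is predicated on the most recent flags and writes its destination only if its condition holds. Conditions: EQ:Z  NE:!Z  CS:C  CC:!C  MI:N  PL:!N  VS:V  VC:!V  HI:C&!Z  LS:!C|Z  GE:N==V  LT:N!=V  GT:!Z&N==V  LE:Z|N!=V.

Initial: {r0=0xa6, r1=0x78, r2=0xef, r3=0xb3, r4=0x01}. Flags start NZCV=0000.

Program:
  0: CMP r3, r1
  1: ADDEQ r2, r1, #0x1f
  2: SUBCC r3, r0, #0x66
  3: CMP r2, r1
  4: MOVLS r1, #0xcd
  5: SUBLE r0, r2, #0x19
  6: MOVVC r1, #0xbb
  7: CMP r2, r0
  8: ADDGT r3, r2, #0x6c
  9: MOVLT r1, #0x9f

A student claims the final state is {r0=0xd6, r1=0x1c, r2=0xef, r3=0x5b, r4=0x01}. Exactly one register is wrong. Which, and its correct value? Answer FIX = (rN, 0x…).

0: ✓ CMP  NZCV=0011
1: · ADDEQ
2: · SUBCC
3: ✓ CMP  NZCV=0011
4: · MOVLS
5: ✓ SUBLE  r0←0xd6
6: · MOVVC
7: ✓ CMP  NZCV=0010
8: ✓ ADDGT  r3←0x5b
9: · MOVLT

FIX = (r1, 0x78)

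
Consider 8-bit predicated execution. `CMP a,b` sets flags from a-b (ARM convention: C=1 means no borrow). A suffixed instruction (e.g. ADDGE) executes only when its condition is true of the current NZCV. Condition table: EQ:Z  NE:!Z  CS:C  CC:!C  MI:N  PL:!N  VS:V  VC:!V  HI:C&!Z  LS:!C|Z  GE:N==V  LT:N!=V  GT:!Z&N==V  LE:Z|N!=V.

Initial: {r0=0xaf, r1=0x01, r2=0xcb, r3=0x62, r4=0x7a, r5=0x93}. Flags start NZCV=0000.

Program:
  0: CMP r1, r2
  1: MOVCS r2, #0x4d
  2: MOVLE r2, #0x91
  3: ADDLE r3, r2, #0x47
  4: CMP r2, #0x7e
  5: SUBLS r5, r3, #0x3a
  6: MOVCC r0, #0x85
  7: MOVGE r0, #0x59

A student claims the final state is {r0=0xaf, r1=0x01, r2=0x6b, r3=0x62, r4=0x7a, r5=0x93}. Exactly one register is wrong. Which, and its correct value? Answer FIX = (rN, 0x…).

[0] flags=0000 → (cmp)
[1] flags=0000 CS?F → skip
[2] flags=0000 LE?F → skip
[3] flags=0000 LE?F → skip
[4] flags=0011 → (cmp)
[5] flags=0011 LS?F → skip
[6] flags=0011 CC?F → skip
[7] flags=0011 GE?F → skip

FIX = (r2, 0xcb)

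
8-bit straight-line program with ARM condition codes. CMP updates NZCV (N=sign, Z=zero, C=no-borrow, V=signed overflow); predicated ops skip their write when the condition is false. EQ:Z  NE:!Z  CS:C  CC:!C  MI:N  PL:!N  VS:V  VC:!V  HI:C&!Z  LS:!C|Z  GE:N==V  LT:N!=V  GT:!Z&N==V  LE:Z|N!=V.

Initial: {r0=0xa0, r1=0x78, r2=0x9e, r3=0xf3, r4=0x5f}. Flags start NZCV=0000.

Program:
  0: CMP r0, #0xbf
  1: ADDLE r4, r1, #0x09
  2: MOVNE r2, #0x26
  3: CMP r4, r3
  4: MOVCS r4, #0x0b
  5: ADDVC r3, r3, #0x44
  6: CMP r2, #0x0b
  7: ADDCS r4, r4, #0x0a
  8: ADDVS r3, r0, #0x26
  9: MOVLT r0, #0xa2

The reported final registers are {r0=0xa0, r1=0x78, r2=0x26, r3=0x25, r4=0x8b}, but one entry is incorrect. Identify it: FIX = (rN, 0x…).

FIX = (r3, 0x37)

0: ✓ CMP  NZCV=1000
1: ✓ ADDLE  r4←0x81
2: ✓ MOVNE  r2←0x26
3: ✓ CMP  NZCV=1000
4: · MOVCS
5: ✓ ADDVC  r3←0x37
6: ✓ CMP  NZCV=0010
7: ✓ ADDCS  r4←0x8b
8: · ADDVS
9: · MOVLT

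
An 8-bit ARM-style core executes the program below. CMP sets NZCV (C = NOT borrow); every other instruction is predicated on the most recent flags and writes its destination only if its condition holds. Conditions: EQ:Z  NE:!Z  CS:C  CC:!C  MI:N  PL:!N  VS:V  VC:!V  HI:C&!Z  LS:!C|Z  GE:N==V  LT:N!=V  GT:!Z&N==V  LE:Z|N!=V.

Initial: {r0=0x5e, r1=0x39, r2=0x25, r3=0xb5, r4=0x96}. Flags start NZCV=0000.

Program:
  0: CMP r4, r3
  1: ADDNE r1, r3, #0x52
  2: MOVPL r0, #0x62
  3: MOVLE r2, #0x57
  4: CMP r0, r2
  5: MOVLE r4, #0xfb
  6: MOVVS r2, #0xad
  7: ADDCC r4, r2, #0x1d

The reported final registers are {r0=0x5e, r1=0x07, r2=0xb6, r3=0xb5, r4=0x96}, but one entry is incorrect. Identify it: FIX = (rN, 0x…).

FIX = (r2, 0x57)

[0] flags=1000 → (cmp)
[1] flags=1000 NE?T → r1=0x07
[2] flags=1000 PL?F → skip
[3] flags=1000 LE?T → r2=0x57
[4] flags=0010 → (cmp)
[5] flags=0010 LE?F → skip
[6] flags=0010 VS?F → skip
[7] flags=0010 CC?F → skip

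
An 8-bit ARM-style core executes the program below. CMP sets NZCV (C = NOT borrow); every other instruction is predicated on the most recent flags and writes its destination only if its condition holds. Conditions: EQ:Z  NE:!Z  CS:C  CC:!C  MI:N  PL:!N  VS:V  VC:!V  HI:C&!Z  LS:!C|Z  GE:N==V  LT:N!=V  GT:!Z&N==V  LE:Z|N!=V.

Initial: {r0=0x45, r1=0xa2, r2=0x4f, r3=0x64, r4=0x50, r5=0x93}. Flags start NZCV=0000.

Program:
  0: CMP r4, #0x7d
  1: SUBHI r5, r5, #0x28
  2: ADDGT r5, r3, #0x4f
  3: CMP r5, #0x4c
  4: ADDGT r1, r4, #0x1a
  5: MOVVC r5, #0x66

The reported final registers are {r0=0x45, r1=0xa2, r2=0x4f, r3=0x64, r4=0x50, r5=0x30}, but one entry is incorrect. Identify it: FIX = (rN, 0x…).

FIX = (r5, 0x93)

[0] flags=1000 → (cmp)
[1] flags=1000 HI?F → skip
[2] flags=1000 GT?F → skip
[3] flags=0011 → (cmp)
[4] flags=0011 GT?F → skip
[5] flags=0011 VC?F → skip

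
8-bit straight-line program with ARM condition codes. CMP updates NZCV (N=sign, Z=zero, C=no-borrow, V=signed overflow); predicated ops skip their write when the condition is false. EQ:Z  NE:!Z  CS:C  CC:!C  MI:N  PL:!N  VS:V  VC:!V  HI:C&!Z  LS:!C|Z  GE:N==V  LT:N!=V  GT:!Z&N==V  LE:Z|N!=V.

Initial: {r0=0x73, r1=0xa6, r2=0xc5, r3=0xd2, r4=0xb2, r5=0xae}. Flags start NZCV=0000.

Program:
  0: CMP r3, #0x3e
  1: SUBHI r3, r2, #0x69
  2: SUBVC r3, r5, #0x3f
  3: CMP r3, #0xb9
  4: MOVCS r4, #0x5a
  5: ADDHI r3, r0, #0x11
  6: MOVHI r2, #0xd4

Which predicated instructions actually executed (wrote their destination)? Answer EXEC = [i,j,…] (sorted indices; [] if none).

0: ✓ CMP  NZCV=1010
1: ✓ SUBHI  r3←0x5c
2: ✓ SUBVC  r3←0x6f
3: ✓ CMP  NZCV=1001
4: · MOVCS
5: · ADDHI
6: · MOVHI

EXEC = [1,2]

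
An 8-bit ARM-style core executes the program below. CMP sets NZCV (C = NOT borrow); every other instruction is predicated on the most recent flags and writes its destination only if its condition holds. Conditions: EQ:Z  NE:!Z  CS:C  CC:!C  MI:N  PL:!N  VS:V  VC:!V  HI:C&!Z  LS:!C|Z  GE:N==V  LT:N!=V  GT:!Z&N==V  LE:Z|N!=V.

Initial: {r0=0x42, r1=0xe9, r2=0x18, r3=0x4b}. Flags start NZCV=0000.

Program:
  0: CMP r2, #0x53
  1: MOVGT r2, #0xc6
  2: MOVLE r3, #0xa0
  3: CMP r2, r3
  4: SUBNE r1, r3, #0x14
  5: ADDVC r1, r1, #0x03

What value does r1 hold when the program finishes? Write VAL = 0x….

0: ✓ CMP  NZCV=1000
1: · MOVGT
2: ✓ MOVLE  r3←0xa0
3: ✓ CMP  NZCV=0000
4: ✓ SUBNE  r1←0x8c
5: ✓ ADDVC  r1←0x8f

VAL = 0x8f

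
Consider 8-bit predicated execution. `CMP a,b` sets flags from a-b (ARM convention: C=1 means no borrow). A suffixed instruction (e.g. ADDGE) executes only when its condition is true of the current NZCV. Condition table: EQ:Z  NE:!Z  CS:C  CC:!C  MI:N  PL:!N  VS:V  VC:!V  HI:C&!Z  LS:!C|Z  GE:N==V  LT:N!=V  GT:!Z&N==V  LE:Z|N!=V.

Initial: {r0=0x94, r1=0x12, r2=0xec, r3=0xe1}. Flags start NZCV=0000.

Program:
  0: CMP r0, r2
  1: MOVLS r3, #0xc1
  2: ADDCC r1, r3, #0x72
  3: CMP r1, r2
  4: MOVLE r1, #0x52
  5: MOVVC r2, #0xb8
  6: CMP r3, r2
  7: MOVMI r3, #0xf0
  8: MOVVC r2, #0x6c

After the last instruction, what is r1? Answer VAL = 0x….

[0] flags=1000 → (cmp)
[1] flags=1000 LS?T → r3=0xc1
[2] flags=1000 CC?T → r1=0x33
[3] flags=0000 → (cmp)
[4] flags=0000 LE?F → skip
[5] flags=0000 VC?T → r2=0xb8
[6] flags=0010 → (cmp)
[7] flags=0010 MI?F → skip
[8] flags=0010 VC?T → r2=0x6c

VAL = 0x33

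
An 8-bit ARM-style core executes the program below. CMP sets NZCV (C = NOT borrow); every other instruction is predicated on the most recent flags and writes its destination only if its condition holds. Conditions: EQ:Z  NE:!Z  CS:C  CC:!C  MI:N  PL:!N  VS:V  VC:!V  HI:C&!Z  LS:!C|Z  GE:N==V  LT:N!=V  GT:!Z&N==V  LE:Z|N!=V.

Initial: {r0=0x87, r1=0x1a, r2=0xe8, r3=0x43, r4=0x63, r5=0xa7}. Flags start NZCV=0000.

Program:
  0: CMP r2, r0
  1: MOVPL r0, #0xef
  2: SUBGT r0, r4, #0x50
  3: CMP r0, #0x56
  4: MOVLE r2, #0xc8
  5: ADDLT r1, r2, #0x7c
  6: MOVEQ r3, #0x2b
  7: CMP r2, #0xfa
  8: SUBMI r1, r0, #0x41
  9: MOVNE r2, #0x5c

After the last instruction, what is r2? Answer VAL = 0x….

VAL = 0x5c

0: ✓ CMP  NZCV=0010
1: ✓ MOVPL  r0←0xef
2: ✓ SUBGT  r0←0x13
3: ✓ CMP  NZCV=1000
4: ✓ MOVLE  r2←0xc8
5: ✓ ADDLT  r1←0x44
6: · MOVEQ
7: ✓ CMP  NZCV=1000
8: ✓ SUBMI  r1←0xd2
9: ✓ MOVNE  r2←0x5c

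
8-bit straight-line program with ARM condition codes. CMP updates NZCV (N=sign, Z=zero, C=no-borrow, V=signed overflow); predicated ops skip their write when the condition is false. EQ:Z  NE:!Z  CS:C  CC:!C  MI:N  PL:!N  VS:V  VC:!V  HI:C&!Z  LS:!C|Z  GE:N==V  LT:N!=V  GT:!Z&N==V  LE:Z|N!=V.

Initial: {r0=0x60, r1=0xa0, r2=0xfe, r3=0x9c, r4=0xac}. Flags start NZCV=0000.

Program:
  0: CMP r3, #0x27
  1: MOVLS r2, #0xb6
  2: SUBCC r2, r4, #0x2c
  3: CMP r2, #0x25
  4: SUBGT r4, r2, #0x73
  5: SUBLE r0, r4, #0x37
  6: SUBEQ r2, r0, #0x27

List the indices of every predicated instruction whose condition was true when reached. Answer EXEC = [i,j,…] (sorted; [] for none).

EXEC = [5]

0: ✓ CMP  NZCV=0011
1: · MOVLS
2: · SUBCC
3: ✓ CMP  NZCV=1010
4: · SUBGT
5: ✓ SUBLE  r0←0x75
6: · SUBEQ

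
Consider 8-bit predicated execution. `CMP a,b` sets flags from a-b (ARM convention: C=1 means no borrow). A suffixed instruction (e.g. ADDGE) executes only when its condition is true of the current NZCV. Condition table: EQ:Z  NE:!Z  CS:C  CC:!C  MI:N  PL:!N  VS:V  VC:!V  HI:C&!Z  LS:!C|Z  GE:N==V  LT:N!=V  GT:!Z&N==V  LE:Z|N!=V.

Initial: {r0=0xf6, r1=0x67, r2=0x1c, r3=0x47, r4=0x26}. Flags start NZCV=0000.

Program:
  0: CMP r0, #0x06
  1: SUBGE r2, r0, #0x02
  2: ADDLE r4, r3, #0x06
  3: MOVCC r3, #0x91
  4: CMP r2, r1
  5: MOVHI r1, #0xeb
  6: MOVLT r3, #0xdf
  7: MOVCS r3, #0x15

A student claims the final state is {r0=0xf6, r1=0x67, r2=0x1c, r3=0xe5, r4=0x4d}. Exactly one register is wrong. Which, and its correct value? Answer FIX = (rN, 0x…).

FIX = (r3, 0xdf)

0: ✓ CMP  NZCV=1010
1: · SUBGE
2: ✓ ADDLE  r4←0x4d
3: · MOVCC
4: ✓ CMP  NZCV=1000
5: · MOVHI
6: ✓ MOVLT  r3←0xdf
7: · MOVCS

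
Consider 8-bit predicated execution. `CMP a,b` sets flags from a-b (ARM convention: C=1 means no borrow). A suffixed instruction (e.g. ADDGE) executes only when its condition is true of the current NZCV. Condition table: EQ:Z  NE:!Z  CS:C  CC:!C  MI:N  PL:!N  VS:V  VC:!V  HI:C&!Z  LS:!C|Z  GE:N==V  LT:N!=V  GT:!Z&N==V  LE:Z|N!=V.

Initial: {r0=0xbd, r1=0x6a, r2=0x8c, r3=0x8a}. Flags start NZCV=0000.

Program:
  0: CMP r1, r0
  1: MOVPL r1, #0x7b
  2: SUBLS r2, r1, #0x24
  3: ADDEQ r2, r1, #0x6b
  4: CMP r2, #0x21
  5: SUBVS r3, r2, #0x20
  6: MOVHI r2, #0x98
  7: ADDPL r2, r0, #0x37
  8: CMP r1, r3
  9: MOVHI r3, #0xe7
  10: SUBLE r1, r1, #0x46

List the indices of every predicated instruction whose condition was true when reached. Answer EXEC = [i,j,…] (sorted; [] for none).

EXEC = [2,6,7]

[0] flags=1001 → (cmp)
[1] flags=1001 PL?F → skip
[2] flags=1001 LS?T → r2=0x46
[3] flags=1001 EQ?F → skip
[4] flags=0010 → (cmp)
[5] flags=0010 VS?F → skip
[6] flags=0010 HI?T → r2=0x98
[7] flags=0010 PL?T → r2=0xf4
[8] flags=1001 → (cmp)
[9] flags=1001 HI?F → skip
[10] flags=1001 LE?F → skip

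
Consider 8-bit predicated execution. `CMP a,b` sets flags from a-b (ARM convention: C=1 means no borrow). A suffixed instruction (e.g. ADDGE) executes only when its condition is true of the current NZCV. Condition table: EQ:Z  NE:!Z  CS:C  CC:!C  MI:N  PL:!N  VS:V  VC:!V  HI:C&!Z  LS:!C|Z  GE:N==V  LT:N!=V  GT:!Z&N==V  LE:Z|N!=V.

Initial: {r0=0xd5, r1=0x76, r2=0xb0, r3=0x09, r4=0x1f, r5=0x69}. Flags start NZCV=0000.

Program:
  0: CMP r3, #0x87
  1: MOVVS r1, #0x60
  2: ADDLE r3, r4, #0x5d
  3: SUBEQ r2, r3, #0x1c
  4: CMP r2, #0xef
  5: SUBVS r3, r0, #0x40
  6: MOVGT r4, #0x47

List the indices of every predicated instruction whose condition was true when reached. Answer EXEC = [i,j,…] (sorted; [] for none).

[0] flags=1001 → (cmp)
[1] flags=1001 VS?T → r1=0x60
[2] flags=1001 LE?F → skip
[3] flags=1001 EQ?F → skip
[4] flags=1000 → (cmp)
[5] flags=1000 VS?F → skip
[6] flags=1000 GT?F → skip

EXEC = [1]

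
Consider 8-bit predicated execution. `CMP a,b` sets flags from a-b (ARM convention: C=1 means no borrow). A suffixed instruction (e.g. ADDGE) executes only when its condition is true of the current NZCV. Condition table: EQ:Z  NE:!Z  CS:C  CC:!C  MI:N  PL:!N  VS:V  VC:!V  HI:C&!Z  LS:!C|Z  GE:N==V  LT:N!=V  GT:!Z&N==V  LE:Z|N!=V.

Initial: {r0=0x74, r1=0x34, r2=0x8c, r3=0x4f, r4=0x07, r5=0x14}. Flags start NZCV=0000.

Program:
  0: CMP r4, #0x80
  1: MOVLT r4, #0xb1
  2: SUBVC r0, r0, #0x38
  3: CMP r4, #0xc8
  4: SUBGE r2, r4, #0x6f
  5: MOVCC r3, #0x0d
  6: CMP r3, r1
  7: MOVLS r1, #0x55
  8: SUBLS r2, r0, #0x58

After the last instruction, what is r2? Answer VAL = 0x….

VAL = 0x1c

0: ✓ CMP  NZCV=1001
1: · MOVLT
2: · SUBVC
3: ✓ CMP  NZCV=0000
4: ✓ SUBGE  r2←0x98
5: ✓ MOVCC  r3←0x0d
6: ✓ CMP  NZCV=1000
7: ✓ MOVLS  r1←0x55
8: ✓ SUBLS  r2←0x1c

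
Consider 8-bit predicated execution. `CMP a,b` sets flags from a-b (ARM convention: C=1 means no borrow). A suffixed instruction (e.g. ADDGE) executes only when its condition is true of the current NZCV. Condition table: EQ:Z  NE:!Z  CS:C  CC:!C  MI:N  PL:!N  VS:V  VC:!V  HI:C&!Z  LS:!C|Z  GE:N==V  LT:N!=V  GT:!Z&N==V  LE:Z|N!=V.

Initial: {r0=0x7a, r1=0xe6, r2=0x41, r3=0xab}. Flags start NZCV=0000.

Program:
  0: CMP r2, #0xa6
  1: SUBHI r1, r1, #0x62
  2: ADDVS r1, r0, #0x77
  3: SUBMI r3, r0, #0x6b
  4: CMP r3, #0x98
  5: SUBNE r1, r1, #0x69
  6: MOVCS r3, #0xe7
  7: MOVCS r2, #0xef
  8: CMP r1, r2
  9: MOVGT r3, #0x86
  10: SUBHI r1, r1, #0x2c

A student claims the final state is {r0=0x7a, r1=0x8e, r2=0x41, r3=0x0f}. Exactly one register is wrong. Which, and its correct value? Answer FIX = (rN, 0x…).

FIX = (r1, 0x5c)

0: ✓ CMP  NZCV=1001
1: · SUBHI
2: ✓ ADDVS  r1←0xf1
3: ✓ SUBMI  r3←0x0f
4: ✓ CMP  NZCV=0000
5: ✓ SUBNE  r1←0x88
6: · MOVCS
7: · MOVCS
8: ✓ CMP  NZCV=0011
9: · MOVGT
10: ✓ SUBHI  r1←0x5c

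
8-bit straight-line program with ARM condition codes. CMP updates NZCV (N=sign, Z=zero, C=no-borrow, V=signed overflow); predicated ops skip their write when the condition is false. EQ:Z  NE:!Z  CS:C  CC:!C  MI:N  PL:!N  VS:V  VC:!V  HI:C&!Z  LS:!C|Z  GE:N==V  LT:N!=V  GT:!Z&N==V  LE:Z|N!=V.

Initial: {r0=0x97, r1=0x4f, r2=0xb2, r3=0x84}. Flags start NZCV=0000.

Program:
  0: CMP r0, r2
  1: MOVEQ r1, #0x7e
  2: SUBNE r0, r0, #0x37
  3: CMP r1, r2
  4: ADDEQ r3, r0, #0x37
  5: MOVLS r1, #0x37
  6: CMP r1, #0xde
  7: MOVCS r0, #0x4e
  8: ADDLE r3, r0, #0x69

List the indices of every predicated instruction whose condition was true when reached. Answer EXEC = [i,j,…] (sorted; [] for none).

[0] flags=1000 → (cmp)
[1] flags=1000 EQ?F → skip
[2] flags=1000 NE?T → r0=0x60
[3] flags=1001 → (cmp)
[4] flags=1001 EQ?F → skip
[5] flags=1001 LS?T → r1=0x37
[6] flags=0000 → (cmp)
[7] flags=0000 CS?F → skip
[8] flags=0000 LE?F → skip

EXEC = [2,5]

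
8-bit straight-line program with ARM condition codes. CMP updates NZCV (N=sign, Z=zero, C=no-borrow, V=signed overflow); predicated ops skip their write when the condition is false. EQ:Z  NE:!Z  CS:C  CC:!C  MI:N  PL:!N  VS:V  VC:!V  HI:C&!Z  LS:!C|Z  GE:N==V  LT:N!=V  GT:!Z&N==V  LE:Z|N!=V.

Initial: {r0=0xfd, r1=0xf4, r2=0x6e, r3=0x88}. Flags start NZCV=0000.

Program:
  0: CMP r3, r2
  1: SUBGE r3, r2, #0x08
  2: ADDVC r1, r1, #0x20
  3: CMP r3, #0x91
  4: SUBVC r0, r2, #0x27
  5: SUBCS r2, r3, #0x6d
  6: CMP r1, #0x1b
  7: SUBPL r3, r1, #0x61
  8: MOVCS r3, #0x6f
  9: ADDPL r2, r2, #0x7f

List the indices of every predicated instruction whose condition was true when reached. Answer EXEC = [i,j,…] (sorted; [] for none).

[0] flags=0011 → (cmp)
[1] flags=0011 GE?F → skip
[2] flags=0011 VC?F → skip
[3] flags=1000 → (cmp)
[4] flags=1000 VC?T → r0=0x47
[5] flags=1000 CS?F → skip
[6] flags=1010 → (cmp)
[7] flags=1010 PL?F → skip
[8] flags=1010 CS?T → r3=0x6f
[9] flags=1010 PL?F → skip

EXEC = [4,8]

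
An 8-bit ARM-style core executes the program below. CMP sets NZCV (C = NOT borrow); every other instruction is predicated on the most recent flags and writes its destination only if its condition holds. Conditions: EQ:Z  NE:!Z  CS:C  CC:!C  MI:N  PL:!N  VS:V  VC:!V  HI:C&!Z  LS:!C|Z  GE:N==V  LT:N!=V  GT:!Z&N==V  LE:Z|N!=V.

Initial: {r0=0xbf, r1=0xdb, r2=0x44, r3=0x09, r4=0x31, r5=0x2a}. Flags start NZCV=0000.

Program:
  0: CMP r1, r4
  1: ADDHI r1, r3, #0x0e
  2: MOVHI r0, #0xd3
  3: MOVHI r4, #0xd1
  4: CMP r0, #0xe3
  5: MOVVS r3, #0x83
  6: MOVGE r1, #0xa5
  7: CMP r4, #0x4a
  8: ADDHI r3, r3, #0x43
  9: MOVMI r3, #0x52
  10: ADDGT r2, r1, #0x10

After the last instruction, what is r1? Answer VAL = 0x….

VAL = 0x17

0: ✓ CMP  NZCV=1010
1: ✓ ADDHI  r1←0x17
2: ✓ MOVHI  r0←0xd3
3: ✓ MOVHI  r4←0xd1
4: ✓ CMP  NZCV=1000
5: · MOVVS
6: · MOVGE
7: ✓ CMP  NZCV=1010
8: ✓ ADDHI  r3←0x4c
9: ✓ MOVMI  r3←0x52
10: · ADDGT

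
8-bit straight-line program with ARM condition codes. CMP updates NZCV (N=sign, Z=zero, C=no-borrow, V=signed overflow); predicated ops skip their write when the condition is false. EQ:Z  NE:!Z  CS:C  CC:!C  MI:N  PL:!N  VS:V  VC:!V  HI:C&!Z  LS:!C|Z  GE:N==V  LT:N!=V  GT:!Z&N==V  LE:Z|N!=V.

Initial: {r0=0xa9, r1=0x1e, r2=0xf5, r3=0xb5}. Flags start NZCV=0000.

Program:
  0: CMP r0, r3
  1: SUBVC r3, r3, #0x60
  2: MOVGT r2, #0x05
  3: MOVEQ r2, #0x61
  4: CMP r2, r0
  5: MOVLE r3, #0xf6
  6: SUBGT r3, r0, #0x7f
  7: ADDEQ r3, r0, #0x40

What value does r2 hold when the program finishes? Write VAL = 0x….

VAL = 0xf5

[0] flags=1000 → (cmp)
[1] flags=1000 VC?T → r3=0x55
[2] flags=1000 GT?F → skip
[3] flags=1000 EQ?F → skip
[4] flags=0010 → (cmp)
[5] flags=0010 LE?F → skip
[6] flags=0010 GT?T → r3=0x2a
[7] flags=0010 EQ?F → skip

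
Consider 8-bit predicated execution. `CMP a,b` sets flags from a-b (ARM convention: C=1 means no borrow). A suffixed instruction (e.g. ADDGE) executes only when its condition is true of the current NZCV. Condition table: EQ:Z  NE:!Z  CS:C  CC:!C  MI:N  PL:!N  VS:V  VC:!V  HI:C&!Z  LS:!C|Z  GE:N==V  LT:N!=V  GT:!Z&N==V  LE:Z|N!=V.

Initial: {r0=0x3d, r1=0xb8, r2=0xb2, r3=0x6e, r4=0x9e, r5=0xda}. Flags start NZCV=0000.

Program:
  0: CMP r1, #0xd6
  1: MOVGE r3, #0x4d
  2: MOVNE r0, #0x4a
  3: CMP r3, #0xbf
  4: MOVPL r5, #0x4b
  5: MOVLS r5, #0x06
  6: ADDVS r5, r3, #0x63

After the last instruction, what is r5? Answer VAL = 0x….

[0] flags=1000 → (cmp)
[1] flags=1000 GE?F → skip
[2] flags=1000 NE?T → r0=0x4a
[3] flags=1001 → (cmp)
[4] flags=1001 PL?F → skip
[5] flags=1001 LS?T → r5=0x06
[6] flags=1001 VS?T → r5=0xd1

VAL = 0xd1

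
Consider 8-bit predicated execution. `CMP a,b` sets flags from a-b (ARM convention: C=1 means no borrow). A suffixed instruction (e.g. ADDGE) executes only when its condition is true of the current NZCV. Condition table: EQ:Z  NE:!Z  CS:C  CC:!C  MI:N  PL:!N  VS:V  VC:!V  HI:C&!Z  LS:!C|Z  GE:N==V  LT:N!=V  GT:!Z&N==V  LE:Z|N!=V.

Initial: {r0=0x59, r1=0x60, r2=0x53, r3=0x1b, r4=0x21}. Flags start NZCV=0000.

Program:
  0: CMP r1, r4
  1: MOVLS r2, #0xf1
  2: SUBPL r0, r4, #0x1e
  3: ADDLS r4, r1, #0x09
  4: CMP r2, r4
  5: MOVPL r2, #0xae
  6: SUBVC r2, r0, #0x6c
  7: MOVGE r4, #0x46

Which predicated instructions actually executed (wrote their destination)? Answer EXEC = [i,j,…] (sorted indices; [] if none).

EXEC = [2,5,6,7]

[0] flags=0010 → (cmp)
[1] flags=0010 LS?F → skip
[2] flags=0010 PL?T → r0=0x03
[3] flags=0010 LS?F → skip
[4] flags=0010 → (cmp)
[5] flags=0010 PL?T → r2=0xae
[6] flags=0010 VC?T → r2=0x97
[7] flags=0010 GE?T → r4=0x46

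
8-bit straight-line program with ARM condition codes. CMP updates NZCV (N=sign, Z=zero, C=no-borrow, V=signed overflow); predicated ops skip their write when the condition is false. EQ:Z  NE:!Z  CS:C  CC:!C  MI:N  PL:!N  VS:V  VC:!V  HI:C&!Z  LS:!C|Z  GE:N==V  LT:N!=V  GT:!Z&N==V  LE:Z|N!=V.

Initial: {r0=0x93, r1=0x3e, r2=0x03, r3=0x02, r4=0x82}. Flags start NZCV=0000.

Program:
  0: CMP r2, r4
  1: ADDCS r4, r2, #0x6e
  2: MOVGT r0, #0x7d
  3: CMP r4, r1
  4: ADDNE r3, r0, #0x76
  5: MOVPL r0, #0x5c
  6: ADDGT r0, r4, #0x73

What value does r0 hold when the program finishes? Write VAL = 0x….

0: ✓ CMP  NZCV=1001
1: · ADDCS
2: ✓ MOVGT  r0←0x7d
3: ✓ CMP  NZCV=0011
4: ✓ ADDNE  r3←0xf3
5: ✓ MOVPL  r0←0x5c
6: · ADDGT

VAL = 0x5c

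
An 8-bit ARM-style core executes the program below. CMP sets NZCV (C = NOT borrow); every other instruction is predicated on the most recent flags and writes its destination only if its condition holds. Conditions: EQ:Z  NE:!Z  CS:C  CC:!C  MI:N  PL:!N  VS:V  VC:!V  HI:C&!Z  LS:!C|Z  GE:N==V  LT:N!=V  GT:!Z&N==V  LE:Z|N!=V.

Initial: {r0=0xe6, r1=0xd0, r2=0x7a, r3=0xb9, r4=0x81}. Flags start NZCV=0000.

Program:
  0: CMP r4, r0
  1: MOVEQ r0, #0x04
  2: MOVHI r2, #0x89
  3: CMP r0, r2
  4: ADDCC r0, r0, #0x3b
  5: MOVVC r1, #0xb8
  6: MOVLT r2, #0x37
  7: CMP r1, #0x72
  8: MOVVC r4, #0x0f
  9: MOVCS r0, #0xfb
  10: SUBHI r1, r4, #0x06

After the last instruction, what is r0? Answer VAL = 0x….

VAL = 0xfb

[0] flags=1000 → (cmp)
[1] flags=1000 EQ?F → skip
[2] flags=1000 HI?F → skip
[3] flags=0011 → (cmp)
[4] flags=0011 CC?F → skip
[5] flags=0011 VC?F → skip
[6] flags=0011 LT?T → r2=0x37
[7] flags=0011 → (cmp)
[8] flags=0011 VC?F → skip
[9] flags=0011 CS?T → r0=0xfb
[10] flags=0011 HI?T → r1=0x7b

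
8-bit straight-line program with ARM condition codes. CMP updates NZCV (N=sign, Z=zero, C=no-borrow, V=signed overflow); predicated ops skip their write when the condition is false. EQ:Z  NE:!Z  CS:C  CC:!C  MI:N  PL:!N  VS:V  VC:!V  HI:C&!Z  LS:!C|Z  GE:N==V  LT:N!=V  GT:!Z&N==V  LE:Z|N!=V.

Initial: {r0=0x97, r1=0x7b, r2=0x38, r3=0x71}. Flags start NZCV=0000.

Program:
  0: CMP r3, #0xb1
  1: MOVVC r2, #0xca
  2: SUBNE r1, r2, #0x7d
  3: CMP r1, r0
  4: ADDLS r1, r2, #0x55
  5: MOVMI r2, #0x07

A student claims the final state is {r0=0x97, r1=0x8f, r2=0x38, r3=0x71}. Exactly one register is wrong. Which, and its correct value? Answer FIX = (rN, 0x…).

FIX = (r1, 0xbb)

[0] flags=1001 → (cmp)
[1] flags=1001 VC?F → skip
[2] flags=1001 NE?T → r1=0xbb
[3] flags=0010 → (cmp)
[4] flags=0010 LS?F → skip
[5] flags=0010 MI?F → skip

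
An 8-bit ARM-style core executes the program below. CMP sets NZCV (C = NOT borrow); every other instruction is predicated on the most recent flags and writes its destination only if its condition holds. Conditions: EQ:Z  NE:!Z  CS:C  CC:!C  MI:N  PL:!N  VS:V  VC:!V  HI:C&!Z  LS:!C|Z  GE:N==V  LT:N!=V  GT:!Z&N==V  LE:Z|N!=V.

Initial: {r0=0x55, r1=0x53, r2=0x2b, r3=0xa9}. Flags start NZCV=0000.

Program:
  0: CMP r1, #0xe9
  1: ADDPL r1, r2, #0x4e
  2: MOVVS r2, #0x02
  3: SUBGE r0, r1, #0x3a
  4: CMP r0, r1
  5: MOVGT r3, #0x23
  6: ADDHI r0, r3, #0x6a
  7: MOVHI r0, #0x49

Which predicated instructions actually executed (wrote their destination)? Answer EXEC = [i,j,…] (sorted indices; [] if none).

0: ✓ CMP  NZCV=0000
1: ✓ ADDPL  r1←0x79
2: · MOVVS
3: ✓ SUBGE  r0←0x3f
4: ✓ CMP  NZCV=1000
5: · MOVGT
6: · ADDHI
7: · MOVHI

EXEC = [1,3]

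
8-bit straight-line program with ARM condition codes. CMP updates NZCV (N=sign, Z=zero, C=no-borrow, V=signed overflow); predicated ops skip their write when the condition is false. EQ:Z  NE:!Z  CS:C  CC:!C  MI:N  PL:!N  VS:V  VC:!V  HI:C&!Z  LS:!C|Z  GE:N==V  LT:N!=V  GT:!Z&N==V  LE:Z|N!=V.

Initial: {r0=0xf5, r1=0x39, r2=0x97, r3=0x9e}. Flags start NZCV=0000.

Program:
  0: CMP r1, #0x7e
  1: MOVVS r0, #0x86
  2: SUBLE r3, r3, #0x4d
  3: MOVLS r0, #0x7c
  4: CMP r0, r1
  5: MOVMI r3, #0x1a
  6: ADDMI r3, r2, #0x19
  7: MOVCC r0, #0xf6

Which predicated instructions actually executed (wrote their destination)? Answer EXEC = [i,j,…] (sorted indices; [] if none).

[0] flags=1000 → (cmp)
[1] flags=1000 VS?F → skip
[2] flags=1000 LE?T → r3=0x51
[3] flags=1000 LS?T → r0=0x7c
[4] flags=0010 → (cmp)
[5] flags=0010 MI?F → skip
[6] flags=0010 MI?F → skip
[7] flags=0010 CC?F → skip

EXEC = [2,3]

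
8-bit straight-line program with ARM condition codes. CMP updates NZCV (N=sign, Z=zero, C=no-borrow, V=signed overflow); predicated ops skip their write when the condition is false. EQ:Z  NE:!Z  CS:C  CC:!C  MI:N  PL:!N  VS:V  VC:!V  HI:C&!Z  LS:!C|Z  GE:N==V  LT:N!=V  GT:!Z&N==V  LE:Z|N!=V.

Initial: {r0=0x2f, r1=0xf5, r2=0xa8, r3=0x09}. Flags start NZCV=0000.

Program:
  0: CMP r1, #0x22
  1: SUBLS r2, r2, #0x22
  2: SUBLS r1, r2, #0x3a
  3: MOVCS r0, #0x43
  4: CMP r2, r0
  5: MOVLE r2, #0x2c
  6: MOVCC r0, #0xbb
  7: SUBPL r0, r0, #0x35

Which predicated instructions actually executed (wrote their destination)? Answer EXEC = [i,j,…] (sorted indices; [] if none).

[0] flags=1010 → (cmp)
[1] flags=1010 LS?F → skip
[2] flags=1010 LS?F → skip
[3] flags=1010 CS?T → r0=0x43
[4] flags=0011 → (cmp)
[5] flags=0011 LE?T → r2=0x2c
[6] flags=0011 CC?F → skip
[7] flags=0011 PL?T → r0=0x0e

EXEC = [3,5,7]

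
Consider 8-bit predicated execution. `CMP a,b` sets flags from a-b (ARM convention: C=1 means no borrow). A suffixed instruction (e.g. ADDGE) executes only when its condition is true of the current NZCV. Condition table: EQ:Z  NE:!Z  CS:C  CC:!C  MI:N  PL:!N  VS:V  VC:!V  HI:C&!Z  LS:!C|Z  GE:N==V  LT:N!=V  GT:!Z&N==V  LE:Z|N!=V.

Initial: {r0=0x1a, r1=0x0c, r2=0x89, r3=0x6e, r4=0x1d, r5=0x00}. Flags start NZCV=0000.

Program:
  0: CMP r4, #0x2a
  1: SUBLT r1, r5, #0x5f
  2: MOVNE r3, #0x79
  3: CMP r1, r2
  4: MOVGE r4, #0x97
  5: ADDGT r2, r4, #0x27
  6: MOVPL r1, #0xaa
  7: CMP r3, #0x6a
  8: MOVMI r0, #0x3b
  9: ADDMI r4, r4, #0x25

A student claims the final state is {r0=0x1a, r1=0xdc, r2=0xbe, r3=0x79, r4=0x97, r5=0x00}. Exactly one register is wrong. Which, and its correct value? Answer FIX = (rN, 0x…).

[0] flags=1000 → (cmp)
[1] flags=1000 LT?T → r1=0xa1
[2] flags=1000 NE?T → r3=0x79
[3] flags=0010 → (cmp)
[4] flags=0010 GE?T → r4=0x97
[5] flags=0010 GT?T → r2=0xbe
[6] flags=0010 PL?T → r1=0xaa
[7] flags=0010 → (cmp)
[8] flags=0010 MI?F → skip
[9] flags=0010 MI?F → skip

FIX = (r1, 0xaa)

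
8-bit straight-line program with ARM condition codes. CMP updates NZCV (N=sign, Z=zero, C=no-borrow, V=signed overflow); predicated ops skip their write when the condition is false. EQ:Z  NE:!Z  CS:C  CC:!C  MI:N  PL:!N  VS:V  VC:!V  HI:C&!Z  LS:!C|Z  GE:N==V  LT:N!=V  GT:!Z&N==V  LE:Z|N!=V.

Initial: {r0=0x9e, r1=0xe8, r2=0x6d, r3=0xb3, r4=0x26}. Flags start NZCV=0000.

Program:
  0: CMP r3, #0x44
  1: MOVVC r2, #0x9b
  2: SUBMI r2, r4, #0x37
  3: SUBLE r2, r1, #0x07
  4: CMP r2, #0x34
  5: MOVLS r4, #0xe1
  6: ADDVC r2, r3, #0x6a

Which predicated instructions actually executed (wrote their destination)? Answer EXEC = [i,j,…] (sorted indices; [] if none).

0: ✓ CMP  NZCV=0011
1: · MOVVC
2: · SUBMI
3: ✓ SUBLE  r2←0xe1
4: ✓ CMP  NZCV=1010
5: · MOVLS
6: ✓ ADDVC  r2←0x1d

EXEC = [3,6]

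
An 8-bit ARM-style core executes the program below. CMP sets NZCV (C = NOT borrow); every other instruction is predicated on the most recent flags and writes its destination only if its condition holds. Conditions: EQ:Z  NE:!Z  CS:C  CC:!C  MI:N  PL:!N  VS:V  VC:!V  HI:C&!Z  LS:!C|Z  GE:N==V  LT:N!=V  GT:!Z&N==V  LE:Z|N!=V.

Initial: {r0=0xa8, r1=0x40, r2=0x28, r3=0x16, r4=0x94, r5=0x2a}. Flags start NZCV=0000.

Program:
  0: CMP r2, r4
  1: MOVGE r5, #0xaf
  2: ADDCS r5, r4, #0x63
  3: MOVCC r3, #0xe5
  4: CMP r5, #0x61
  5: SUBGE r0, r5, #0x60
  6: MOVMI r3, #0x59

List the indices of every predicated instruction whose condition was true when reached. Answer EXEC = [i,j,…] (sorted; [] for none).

[0] flags=1001 → (cmp)
[1] flags=1001 GE?T → r5=0xaf
[2] flags=1001 CS?F → skip
[3] flags=1001 CC?T → r3=0xe5
[4] flags=0011 → (cmp)
[5] flags=0011 GE?F → skip
[6] flags=0011 MI?F → skip

EXEC = [1,3]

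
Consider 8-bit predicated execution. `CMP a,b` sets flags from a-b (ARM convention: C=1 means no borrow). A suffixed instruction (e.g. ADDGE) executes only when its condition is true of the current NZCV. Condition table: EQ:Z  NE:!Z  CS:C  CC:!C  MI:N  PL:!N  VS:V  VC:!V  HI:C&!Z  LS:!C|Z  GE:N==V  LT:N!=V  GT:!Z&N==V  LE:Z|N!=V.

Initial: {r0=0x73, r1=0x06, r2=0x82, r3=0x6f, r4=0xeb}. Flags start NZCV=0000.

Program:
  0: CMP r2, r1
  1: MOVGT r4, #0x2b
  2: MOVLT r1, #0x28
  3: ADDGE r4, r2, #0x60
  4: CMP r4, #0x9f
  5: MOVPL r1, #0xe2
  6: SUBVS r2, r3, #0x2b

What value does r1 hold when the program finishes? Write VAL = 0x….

0: ✓ CMP  NZCV=0011
1: · MOVGT
2: ✓ MOVLT  r1←0x28
3: · ADDGE
4: ✓ CMP  NZCV=0010
5: ✓ MOVPL  r1←0xe2
6: · SUBVS

VAL = 0xe2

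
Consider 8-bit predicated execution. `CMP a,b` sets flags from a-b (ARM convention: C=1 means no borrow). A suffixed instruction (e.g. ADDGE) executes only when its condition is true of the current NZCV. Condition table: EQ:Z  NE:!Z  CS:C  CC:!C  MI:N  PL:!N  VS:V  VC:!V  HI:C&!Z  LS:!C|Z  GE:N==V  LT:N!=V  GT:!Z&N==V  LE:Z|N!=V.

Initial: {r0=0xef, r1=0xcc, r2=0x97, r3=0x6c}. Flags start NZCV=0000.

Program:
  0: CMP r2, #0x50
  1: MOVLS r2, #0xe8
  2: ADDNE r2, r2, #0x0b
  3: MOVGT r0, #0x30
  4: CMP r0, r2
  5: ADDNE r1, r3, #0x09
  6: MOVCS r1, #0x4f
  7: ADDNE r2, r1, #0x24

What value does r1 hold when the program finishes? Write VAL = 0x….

[0] flags=0011 → (cmp)
[1] flags=0011 LS?F → skip
[2] flags=0011 NE?T → r2=0xa2
[3] flags=0011 GT?F → skip
[4] flags=0010 → (cmp)
[5] flags=0010 NE?T → r1=0x75
[6] flags=0010 CS?T → r1=0x4f
[7] flags=0010 NE?T → r2=0x73

VAL = 0x4f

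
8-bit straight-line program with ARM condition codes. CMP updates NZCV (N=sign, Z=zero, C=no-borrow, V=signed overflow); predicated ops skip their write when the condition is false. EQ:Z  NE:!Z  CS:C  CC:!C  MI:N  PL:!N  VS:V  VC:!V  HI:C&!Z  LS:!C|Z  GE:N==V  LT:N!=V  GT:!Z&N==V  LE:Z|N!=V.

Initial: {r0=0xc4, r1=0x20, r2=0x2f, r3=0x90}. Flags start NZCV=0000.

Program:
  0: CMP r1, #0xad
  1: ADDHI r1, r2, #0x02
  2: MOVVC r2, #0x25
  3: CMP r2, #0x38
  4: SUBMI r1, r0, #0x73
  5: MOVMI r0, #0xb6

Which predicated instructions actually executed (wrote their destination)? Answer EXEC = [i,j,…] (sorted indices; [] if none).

0: ✓ CMP  NZCV=0000
1: · ADDHI
2: ✓ MOVVC  r2←0x25
3: ✓ CMP  NZCV=1000
4: ✓ SUBMI  r1←0x51
5: ✓ MOVMI  r0←0xb6

EXEC = [2,4,5]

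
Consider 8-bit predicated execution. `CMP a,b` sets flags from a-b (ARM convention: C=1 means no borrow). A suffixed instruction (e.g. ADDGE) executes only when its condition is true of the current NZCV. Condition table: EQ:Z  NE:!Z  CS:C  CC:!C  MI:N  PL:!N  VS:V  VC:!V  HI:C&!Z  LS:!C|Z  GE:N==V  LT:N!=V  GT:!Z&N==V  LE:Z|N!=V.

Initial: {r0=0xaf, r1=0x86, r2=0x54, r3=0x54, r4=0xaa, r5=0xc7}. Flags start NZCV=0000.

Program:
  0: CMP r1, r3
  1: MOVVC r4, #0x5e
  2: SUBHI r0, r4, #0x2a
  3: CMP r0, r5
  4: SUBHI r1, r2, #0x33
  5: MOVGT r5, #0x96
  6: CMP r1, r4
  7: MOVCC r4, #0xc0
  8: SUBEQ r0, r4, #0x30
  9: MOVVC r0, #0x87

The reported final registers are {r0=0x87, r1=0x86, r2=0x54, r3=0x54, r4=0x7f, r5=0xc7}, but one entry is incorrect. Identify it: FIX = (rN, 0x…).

FIX = (r4, 0xc0)

0: ✓ CMP  NZCV=0011
1: · MOVVC
2: ✓ SUBHI  r0←0x80
3: ✓ CMP  NZCV=1000
4: · SUBHI
5: · MOVGT
6: ✓ CMP  NZCV=1000
7: ✓ MOVCC  r4←0xc0
8: · SUBEQ
9: ✓ MOVVC  r0←0x87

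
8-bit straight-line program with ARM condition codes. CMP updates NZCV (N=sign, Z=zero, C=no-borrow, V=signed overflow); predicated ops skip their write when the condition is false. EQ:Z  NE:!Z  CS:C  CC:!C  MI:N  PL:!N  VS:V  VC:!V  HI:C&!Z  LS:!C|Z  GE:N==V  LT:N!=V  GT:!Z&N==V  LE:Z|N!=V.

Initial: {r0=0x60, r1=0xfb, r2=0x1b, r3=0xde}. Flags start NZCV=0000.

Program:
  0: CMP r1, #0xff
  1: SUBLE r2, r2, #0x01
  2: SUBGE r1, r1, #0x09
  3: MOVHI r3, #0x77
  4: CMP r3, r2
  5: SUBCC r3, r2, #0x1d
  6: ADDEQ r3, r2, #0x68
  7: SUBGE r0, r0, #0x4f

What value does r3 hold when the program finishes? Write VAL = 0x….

0: ✓ CMP  NZCV=1000
1: ✓ SUBLE  r2←0x1a
2: · SUBGE
3: · MOVHI
4: ✓ CMP  NZCV=1010
5: · SUBCC
6: · ADDEQ
7: · SUBGE

VAL = 0xde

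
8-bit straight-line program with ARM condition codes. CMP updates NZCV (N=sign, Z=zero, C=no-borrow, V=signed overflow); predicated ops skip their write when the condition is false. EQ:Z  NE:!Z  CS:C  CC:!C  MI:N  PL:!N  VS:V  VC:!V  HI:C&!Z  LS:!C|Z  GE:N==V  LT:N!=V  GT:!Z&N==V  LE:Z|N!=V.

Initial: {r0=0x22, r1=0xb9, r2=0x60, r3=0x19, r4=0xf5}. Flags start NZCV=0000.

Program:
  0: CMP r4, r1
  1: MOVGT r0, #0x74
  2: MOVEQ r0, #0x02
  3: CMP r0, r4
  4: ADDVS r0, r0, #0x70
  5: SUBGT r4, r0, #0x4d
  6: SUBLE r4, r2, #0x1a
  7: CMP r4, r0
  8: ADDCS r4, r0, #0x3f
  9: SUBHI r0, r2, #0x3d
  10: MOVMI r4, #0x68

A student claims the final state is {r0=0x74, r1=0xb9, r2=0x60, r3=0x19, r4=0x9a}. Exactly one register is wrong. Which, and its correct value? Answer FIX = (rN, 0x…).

[0] flags=0010 → (cmp)
[1] flags=0010 GT?T → r0=0x74
[2] flags=0010 EQ?F → skip
[3] flags=0000 → (cmp)
[4] flags=0000 VS?F → skip
[5] flags=0000 GT?T → r4=0x27
[6] flags=0000 LE?F → skip
[7] flags=1000 → (cmp)
[8] flags=1000 CS?F → skip
[9] flags=1000 HI?F → skip
[10] flags=1000 MI?T → r4=0x68

FIX = (r4, 0x68)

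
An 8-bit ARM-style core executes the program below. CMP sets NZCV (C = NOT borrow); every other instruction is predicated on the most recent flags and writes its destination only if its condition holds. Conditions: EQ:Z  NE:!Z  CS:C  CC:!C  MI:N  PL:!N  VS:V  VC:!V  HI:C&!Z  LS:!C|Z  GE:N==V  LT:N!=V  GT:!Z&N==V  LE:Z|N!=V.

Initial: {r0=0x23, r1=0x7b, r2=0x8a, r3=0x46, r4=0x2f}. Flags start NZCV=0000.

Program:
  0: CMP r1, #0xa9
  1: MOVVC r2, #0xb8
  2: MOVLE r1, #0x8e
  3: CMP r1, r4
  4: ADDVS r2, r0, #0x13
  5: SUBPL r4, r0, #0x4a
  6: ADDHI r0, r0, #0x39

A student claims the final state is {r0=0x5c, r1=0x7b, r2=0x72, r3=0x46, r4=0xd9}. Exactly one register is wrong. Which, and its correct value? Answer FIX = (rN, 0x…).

FIX = (r2, 0x8a)

[0] flags=1001 → (cmp)
[1] flags=1001 VC?F → skip
[2] flags=1001 LE?F → skip
[3] flags=0010 → (cmp)
[4] flags=0010 VS?F → skip
[5] flags=0010 PL?T → r4=0xd9
[6] flags=0010 HI?T → r0=0x5c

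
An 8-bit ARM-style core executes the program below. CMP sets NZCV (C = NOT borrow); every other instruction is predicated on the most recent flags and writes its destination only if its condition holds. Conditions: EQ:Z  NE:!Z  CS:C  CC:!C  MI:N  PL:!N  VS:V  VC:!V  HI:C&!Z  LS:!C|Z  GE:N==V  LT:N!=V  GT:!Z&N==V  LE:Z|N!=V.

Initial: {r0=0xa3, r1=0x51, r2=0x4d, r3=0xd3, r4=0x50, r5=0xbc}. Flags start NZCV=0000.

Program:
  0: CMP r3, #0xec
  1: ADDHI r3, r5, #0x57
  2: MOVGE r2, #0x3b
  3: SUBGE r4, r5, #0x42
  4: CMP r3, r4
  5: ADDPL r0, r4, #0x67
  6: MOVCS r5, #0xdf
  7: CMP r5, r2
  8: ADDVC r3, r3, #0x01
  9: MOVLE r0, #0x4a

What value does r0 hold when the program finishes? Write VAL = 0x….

VAL = 0x4a

[0] flags=1000 → (cmp)
[1] flags=1000 HI?F → skip
[2] flags=1000 GE?F → skip
[3] flags=1000 GE?F → skip
[4] flags=1010 → (cmp)
[5] flags=1010 PL?F → skip
[6] flags=1010 CS?T → r5=0xdf
[7] flags=1010 → (cmp)
[8] flags=1010 VC?T → r3=0xd4
[9] flags=1010 LE?T → r0=0x4a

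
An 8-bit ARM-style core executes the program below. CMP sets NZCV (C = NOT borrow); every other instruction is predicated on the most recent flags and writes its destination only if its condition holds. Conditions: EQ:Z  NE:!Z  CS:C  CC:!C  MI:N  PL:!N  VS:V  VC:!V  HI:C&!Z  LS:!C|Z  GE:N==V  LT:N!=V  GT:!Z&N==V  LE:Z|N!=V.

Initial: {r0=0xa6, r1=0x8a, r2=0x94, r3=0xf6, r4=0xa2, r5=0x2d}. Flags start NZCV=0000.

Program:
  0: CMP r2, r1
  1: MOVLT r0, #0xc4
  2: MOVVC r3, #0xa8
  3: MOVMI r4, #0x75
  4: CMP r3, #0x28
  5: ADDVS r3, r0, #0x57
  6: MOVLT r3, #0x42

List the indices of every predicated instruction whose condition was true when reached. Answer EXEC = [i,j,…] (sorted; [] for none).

[0] flags=0010 → (cmp)
[1] flags=0010 LT?F → skip
[2] flags=0010 VC?T → r3=0xa8
[3] flags=0010 MI?F → skip
[4] flags=1010 → (cmp)
[5] flags=1010 VS?F → skip
[6] flags=1010 LT?T → r3=0x42

EXEC = [2,6]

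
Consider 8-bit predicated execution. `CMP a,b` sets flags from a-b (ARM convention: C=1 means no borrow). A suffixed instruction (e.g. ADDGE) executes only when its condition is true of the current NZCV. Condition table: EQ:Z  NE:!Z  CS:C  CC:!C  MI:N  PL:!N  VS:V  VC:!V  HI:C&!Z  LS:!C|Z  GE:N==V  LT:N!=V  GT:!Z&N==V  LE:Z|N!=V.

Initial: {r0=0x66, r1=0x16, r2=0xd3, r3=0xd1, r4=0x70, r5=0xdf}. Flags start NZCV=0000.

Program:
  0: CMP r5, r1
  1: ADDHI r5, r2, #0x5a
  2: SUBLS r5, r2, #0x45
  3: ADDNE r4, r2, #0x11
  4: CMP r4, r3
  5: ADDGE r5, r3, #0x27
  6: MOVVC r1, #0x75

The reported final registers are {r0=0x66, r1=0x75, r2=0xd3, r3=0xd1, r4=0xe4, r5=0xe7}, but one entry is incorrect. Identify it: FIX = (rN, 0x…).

FIX = (r5, 0xf8)

[0] flags=1010 → (cmp)
[1] flags=1010 HI?T → r5=0x2d
[2] flags=1010 LS?F → skip
[3] flags=1010 NE?T → r4=0xe4
[4] flags=0010 → (cmp)
[5] flags=0010 GE?T → r5=0xf8
[6] flags=0010 VC?T → r1=0x75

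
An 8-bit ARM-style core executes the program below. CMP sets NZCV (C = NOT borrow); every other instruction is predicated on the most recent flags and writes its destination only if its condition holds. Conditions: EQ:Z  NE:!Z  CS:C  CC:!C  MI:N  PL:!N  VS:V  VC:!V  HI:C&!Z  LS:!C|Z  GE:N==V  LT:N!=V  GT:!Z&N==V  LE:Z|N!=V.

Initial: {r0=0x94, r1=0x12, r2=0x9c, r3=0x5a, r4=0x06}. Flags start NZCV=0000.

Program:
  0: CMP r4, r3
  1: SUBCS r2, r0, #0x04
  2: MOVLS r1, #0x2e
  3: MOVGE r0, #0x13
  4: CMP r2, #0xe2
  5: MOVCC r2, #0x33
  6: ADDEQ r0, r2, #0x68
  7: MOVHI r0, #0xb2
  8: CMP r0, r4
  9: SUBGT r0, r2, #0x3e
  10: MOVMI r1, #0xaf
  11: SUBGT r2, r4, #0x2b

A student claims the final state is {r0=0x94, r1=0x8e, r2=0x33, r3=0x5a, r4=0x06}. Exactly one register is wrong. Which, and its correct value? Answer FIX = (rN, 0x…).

FIX = (r1, 0xaf)

0: ✓ CMP  NZCV=1000
1: · SUBCS
2: ✓ MOVLS  r1←0x2e
3: · MOVGE
4: ✓ CMP  NZCV=1000
5: ✓ MOVCC  r2←0x33
6: · ADDEQ
7: · MOVHI
8: ✓ CMP  NZCV=1010
9: · SUBGT
10: ✓ MOVMI  r1←0xaf
11: · SUBGT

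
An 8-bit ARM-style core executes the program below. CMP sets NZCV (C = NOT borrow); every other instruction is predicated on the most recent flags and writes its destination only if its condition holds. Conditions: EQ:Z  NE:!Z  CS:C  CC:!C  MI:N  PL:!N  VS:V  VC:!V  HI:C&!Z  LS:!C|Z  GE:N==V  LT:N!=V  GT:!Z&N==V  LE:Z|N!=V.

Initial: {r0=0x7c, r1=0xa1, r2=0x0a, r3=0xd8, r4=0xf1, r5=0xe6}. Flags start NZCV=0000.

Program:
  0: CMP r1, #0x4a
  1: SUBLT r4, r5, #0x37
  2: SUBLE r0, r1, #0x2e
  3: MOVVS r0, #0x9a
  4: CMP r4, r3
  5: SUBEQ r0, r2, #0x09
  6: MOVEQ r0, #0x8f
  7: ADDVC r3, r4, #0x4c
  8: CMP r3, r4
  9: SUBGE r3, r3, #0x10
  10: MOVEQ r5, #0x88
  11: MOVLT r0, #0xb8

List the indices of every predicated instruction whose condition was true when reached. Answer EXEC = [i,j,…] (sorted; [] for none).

0: ✓ CMP  NZCV=0011
1: ✓ SUBLT  r4←0xaf
2: ✓ SUBLE  r0←0x73
3: ✓ MOVVS  r0←0x9a
4: ✓ CMP  NZCV=1000
5: · SUBEQ
6: · MOVEQ
7: ✓ ADDVC  r3←0xfb
8: ✓ CMP  NZCV=0010
9: ✓ SUBGE  r3←0xeb
10: · MOVEQ
11: · MOVLT

EXEC = [1,2,3,7,9]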